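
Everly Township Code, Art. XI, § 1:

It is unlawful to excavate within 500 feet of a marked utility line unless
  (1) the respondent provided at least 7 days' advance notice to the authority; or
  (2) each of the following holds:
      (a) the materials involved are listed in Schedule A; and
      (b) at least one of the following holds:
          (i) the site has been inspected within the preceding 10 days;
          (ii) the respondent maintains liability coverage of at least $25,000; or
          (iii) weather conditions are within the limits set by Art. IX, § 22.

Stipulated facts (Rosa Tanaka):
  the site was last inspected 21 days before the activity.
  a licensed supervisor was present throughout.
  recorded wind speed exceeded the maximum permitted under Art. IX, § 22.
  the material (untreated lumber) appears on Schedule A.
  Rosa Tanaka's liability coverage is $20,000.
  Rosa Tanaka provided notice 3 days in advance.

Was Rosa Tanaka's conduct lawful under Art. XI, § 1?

(1) ≥7 days' notice — not satisfied.
(a) Schedule A material — satisfied.
(i) site inspected — fails.
(ii) coverage ≥ $25,000 — not met.
(iii) weather ok — not satisfied.
So (b) is not satisfied (F OR F OR F).
(2): T AND F → false.
So Overall is not satisfied (F OR F).

No — unlawful.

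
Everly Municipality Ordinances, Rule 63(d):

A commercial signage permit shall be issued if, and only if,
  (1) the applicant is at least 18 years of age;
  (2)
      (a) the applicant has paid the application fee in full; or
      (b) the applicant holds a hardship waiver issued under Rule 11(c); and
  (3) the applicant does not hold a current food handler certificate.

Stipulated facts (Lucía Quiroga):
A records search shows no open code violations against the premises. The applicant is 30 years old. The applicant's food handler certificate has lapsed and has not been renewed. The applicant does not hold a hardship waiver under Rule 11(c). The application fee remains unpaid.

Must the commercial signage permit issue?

No — denied.

(1) age ≥ 18 — holds.
(a) fee paid — not met.
(b) hardship waiver — not met.
So (2) is not satisfied (F OR F).
(3) not (food handler cert.) — met.
Overall = T AND F AND T = false.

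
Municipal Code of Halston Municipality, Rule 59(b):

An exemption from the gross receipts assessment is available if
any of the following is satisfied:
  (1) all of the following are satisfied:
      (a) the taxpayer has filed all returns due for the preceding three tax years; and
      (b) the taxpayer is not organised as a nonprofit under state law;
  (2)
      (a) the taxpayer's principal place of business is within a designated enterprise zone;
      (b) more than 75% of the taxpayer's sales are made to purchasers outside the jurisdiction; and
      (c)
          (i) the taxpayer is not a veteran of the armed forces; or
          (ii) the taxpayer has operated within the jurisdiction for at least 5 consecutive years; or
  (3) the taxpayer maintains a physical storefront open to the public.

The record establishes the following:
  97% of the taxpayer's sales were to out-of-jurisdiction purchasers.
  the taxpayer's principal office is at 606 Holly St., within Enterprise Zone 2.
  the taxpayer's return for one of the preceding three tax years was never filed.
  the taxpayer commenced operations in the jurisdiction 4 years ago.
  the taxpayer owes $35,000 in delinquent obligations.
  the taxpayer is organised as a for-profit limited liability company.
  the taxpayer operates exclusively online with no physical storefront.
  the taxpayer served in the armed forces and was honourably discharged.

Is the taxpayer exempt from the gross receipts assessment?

No — not exempt.

(a) returns current — not satisfied.
(b) not (nonprofit) — satisfied.
(1): F AND T → false.
(a) in enterprise zone — holds.
(b) >75% out-of-jur. sales — satisfied.
(i) not (veteran) — not met.
(ii) ≥ 5 yrs in jurisdiction — fails.
(c): F OR F → false.
(2) = T AND T AND F = false.
(3) has storefront — not met.
Overall = F OR F OR F = false.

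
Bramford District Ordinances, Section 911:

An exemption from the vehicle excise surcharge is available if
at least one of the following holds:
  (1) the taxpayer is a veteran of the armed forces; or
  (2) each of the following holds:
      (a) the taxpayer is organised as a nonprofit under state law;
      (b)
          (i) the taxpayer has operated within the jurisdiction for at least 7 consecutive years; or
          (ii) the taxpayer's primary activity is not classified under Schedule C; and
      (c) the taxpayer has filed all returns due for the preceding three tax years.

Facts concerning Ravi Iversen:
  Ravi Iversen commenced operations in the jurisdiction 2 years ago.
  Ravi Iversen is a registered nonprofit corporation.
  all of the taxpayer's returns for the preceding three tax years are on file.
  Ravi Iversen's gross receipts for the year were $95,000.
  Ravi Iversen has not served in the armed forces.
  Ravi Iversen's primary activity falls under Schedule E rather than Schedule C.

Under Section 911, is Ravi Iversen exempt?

(1) veteran — not satisfied.
(a) nonprofit — satisfied.
(i) ≥ 7 yrs in jurisdiction — not satisfied.
(ii) not (Schedule C activity) — met.
So (b) is satisfied (F OR T).
(c) returns current — met.
(2): T AND T AND T → true.
So Overall is satisfied (F OR T).

Yes — exempt.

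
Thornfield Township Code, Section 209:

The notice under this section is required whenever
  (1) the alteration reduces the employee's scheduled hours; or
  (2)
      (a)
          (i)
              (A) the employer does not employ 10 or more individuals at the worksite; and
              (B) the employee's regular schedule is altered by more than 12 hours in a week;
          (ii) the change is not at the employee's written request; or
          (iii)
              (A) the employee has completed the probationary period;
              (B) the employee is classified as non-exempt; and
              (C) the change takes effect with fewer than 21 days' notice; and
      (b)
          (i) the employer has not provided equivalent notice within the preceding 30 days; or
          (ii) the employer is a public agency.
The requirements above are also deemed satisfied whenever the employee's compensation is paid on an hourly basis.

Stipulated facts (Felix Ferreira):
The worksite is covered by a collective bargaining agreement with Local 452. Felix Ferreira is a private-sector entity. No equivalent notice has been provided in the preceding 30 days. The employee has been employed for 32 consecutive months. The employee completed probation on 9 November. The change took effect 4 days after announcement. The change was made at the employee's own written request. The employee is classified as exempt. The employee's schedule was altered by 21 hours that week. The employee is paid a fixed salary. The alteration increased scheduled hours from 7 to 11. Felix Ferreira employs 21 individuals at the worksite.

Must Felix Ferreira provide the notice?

(1) hours reduced — fails.
(A) not (≥ 10 at site) — fails.
(B) schedule shift > 12h — satisfied.
(i) = F AND T = false.
(ii) not employee-requested — not met.
(A) past probation — satisfied.
(B) non-exempt — not met.
(C) < 21 days' notice — met.
(iii): T AND F AND T → false.
So (a) is not satisfied (F OR F OR F).
(i) no recent notice — met.
(ii) public agency — fails.
So (b) is satisfied (T OR F).
(2) = F AND T = false.
Overall = F OR F = false.
Exception (hourly-paid) — not satisfied.
Result: main false OR exception false → false.

No — not required.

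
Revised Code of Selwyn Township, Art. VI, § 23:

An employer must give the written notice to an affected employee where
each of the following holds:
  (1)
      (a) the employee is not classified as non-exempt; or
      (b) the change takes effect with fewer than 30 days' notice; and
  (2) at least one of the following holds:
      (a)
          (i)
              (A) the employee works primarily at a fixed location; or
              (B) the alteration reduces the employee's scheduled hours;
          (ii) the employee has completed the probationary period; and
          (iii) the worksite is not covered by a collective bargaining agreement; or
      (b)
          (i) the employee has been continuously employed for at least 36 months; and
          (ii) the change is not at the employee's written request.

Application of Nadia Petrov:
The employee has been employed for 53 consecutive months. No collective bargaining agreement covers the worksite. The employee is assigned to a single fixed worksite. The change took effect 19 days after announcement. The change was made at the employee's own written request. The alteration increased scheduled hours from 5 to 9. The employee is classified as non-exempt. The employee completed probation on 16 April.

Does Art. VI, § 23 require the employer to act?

Yes — required.

(a) not (non-exempt) — fails.
(b) < 30 days' notice — satisfied.
So (1) is satisfied (F OR T).
(A) fixed location — met.
(B) hours reduced — not met.
(i): T OR F → true.
(ii) past probation — satisfied.
(iii) no CBA — satisfied.
(a): T AND T AND T → true.
(i) tenure ≥ 36 mo. — met.
(ii) not employee-requested — fails.
(b) = T AND F = false.
(2) = T OR F = true.
Overall = T AND T = true.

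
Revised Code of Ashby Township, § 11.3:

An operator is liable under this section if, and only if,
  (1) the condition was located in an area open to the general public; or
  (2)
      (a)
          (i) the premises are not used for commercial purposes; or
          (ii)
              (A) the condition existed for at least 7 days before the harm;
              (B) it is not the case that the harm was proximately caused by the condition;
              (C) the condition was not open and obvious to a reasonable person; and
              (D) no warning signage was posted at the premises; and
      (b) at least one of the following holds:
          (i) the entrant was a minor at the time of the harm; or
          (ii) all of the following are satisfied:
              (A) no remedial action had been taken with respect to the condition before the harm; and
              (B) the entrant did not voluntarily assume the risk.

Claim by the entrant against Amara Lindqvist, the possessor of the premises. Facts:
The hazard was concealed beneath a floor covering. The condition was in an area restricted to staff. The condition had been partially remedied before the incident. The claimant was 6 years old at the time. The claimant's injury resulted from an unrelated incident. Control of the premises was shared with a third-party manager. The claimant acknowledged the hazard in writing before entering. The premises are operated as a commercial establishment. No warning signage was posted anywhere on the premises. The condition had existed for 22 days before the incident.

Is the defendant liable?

(1) public area — not satisfied.
(i) not (commercial use) — fails.
(A) condition ≥7 days old — met.
(B) not (proximate cause) — satisfied.
(C) not open/obvious — met.
(D) no signage posted — holds.
So (ii) is satisfied (T AND T AND T AND T).
(a): F OR T → true.
(i) entrant a minor — holds.
(A) no remedial action — not met.
(B) no assumed risk — fails.
(ii) = F AND F = false.
(b): T OR F → true.
(2): T AND T → true.
Overall: F OR T → true.

Yes — liable.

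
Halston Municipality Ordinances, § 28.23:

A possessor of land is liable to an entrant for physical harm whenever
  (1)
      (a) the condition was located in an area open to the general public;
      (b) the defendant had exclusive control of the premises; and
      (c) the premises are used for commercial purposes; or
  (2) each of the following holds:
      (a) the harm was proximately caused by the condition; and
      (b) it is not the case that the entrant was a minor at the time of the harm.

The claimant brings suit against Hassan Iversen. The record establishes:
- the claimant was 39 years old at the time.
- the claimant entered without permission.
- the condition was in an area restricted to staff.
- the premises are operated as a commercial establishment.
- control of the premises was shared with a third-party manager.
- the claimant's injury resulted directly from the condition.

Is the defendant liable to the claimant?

Yes — liable.

(a) public area — fails.
(b) exclusive control — not met.
(c) commercial use — satisfied.
(1): F AND F AND T → false.
(a) proximate cause — holds.
(b) not (entrant a minor) — holds.
(2) = T AND T = true.
Overall: F OR T → true.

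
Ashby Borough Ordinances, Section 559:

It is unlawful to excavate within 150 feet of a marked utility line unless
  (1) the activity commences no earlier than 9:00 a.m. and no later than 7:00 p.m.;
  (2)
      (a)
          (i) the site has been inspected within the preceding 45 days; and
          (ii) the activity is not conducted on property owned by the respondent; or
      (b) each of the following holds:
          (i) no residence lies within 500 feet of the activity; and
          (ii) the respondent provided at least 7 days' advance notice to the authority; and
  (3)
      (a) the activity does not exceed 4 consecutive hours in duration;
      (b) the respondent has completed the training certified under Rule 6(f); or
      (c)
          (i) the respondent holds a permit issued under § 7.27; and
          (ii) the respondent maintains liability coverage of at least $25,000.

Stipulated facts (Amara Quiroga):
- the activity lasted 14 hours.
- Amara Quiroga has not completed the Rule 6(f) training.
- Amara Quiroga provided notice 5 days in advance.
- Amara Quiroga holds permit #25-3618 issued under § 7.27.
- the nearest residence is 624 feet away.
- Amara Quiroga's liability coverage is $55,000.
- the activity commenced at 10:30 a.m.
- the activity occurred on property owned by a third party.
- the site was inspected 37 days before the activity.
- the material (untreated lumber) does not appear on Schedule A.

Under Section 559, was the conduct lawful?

(1) start within hours — satisfied.
(i) site inspected — holds.
(ii) not (own property) — met.
(a): T AND T → true.
(i) no residence in 500 ft — holds.
(ii) ≥7 days' notice — not satisfied.
So (b) is not satisfied (T AND F).
So (2) is satisfied (T OR F).
(a) ≤ 4 hrs duration — not satisfied.
(b) training certified — not met.
(i) holds permit — met.
(ii) coverage ≥ $25,000 — satisfied.
(c) = T AND T = true.
(3): F OR F OR T → true.
Overall = T AND T AND T = true.

Yes — lawful.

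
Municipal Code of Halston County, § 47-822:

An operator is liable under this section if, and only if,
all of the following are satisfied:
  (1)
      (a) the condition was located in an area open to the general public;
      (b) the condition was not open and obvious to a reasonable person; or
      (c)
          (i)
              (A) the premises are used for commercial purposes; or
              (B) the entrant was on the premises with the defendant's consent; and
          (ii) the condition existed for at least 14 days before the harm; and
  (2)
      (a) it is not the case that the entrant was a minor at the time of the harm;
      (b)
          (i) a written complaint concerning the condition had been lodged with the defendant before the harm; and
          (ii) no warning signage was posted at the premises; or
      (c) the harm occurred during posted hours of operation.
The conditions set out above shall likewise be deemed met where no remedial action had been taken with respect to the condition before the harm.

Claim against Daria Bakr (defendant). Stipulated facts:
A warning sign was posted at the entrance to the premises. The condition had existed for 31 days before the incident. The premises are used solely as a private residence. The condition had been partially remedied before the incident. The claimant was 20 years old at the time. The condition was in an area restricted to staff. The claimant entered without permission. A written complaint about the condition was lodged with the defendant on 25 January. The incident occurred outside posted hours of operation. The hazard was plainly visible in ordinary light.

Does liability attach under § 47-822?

(a) public area — fails.
(b) not open/obvious — not met.
(A) commercial use — fails.
(B) consent to enter — fails.
(i): F OR F → false.
(ii) condition ≥14 days old — met.
(c) = F AND T = false.
(1) = F OR F OR F = false.
(a) not (entrant a minor) — holds.
(i) complaint lodged — holds.
(ii) no signage posted — not satisfied.
So (b) is not satisfied (T AND F).
(c) during posted hours — not satisfied.
(2) = T OR F OR F = true.
Overall = F AND T = false.
Exception (no remedial action) — not satisfied.
Result: main false OR exception false → false.

No — not liable.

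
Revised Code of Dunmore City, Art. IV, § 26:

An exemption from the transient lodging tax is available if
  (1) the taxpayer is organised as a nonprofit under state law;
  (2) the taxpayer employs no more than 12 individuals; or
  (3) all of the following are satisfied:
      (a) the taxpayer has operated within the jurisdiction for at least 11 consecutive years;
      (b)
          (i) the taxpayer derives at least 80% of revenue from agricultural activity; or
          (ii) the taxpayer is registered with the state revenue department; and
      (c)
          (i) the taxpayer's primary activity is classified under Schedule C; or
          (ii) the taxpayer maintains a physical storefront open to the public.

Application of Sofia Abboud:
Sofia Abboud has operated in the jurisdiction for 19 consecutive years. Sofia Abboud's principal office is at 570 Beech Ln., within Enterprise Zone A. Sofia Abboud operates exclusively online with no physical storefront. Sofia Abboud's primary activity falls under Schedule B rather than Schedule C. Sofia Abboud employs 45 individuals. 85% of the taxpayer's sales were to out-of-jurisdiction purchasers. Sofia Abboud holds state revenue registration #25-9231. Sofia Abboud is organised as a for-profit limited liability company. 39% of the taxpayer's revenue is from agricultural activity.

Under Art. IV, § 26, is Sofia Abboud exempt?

(1) nonprofit — fails.
(2) ≤ 12 employees — not met.
(a) ≥ 11 yrs in jurisdiction — satisfied.
(i) ≥80% agricultural — fails.
(ii) state-registered — satisfied.
So (b) is satisfied (F OR T).
(i) Schedule C activity — fails.
(ii) has storefront — not satisfied.
So (c) is not satisfied (F OR F).
(3): T AND T AND F → false.
Overall = F OR F OR F = false.

No — not exempt.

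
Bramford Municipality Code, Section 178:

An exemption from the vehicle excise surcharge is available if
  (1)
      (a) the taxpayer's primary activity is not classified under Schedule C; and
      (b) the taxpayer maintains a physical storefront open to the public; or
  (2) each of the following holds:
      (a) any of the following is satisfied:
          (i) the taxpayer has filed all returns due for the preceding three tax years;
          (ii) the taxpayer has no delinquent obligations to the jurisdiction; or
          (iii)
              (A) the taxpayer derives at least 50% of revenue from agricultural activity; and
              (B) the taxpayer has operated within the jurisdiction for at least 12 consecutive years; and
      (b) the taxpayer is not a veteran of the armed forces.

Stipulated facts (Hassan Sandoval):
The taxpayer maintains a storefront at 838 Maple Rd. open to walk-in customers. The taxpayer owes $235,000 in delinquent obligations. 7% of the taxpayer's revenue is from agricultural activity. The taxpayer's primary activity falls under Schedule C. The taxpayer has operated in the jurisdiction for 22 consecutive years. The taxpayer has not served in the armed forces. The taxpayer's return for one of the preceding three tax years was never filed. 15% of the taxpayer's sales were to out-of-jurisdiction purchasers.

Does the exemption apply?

No — not exempt.

(a) not (Schedule C activity) — not satisfied.
(b) has storefront — satisfied.
(1): F AND T → false.
(i) returns current — not met.
(ii) no delinquency — not met.
(A) ≥50% agricultural — not met.
(B) ≥ 12 yrs in jurisdiction — met.
(iii) = F AND T = false.
(a) = F OR F OR F = false.
(b) not (veteran) — satisfied.
(2) = F AND T = false.
Overall: F OR F → false.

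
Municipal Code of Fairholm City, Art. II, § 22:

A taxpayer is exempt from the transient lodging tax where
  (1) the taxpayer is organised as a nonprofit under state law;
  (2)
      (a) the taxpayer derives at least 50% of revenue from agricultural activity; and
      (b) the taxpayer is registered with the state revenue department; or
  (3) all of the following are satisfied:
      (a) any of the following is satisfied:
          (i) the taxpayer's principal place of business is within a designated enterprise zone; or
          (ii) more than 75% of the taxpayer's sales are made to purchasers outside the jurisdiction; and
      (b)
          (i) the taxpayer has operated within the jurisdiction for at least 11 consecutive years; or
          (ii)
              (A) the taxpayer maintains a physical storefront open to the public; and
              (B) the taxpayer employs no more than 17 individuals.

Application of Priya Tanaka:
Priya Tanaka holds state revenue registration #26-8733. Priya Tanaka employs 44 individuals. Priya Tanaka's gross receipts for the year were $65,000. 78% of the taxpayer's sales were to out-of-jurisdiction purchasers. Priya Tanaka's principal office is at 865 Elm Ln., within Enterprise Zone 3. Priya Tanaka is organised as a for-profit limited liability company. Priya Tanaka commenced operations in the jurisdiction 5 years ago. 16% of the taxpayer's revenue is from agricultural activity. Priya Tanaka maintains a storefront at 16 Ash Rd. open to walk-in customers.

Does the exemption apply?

(1) nonprofit — not met.
(a) ≥50% agricultural — fails.
(b) state-registered — holds.
So (2) is not satisfied (F AND T).
(i) in enterprise zone — satisfied.
(ii) >75% out-of-jur. sales — satisfied.
So (a) is satisfied (T OR T).
(i) ≥ 11 yrs in jurisdiction — fails.
(A) has storefront — met.
(B) ≤ 17 employees — fails.
(ii): T AND F → false.
(b) = F OR F = false.
(3) = T AND F = false.
Overall: F OR F OR F → false.

No — not exempt.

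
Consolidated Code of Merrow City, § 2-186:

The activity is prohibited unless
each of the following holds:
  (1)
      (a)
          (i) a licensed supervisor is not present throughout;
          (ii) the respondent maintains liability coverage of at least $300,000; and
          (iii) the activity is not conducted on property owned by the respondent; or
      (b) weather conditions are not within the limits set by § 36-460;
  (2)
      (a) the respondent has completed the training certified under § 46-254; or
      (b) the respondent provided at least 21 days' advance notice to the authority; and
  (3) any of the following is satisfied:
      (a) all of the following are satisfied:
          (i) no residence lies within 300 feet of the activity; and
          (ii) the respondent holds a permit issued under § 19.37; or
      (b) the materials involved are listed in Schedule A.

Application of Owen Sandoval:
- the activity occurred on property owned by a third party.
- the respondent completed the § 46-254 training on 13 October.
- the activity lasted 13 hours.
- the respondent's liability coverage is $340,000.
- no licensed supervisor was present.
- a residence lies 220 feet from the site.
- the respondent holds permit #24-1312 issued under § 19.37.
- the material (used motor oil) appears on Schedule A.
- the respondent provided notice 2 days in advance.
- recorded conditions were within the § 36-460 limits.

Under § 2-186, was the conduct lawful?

(i) not (supervisor present) — satisfied.
(ii) coverage ≥ $300,000 — holds.
(iii) not (own property) — satisfied.
(a) = T AND T AND T = true.
(b) not (weather ok) — not satisfied.
(1) = T OR F = true.
(a) training certified — satisfied.
(b) ≥21 days' notice — fails.
(2): T OR F → true.
(i) no residence in 300 ft — fails.
(ii) holds permit — holds.
So (a) is not satisfied (F AND T).
(b) Schedule A material — satisfied.
(3): F OR T → true.
Overall = T AND T AND T = true.

Yes — lawful.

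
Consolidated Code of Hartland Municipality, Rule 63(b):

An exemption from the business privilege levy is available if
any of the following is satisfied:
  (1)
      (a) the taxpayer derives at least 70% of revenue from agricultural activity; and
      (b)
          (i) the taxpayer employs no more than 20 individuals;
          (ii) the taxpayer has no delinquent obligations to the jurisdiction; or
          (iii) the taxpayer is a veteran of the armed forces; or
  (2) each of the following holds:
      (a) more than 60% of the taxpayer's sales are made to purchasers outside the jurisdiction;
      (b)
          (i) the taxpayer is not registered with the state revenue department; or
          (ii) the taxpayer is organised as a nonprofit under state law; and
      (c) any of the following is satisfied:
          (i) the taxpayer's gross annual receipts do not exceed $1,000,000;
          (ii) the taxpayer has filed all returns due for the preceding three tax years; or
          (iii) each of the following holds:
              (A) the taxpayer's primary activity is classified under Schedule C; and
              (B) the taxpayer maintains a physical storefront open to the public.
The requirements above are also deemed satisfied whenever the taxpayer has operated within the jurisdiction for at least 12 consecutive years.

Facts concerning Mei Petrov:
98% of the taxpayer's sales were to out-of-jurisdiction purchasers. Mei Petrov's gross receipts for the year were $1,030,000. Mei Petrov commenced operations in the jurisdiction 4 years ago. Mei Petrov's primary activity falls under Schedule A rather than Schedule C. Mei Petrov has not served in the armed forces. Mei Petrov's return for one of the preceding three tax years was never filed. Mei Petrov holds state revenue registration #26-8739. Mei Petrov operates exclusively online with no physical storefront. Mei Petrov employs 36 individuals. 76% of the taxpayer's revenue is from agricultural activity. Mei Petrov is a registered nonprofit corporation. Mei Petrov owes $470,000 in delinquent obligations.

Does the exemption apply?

(a) ≥70% agricultural — satisfied.
(i) ≤ 20 employees — fails.
(ii) no delinquency — not met.
(iii) veteran — fails.
So (b) is not satisfied (F OR F OR F).
So (1) is not satisfied (T AND F).
(a) >60% out-of-jur. sales — holds.
(i) not (state-registered) — not met.
(ii) nonprofit — holds.
(b) = F OR T = true.
(i) receipts ≤ $1,000,000 — not met.
(ii) returns current — not met.
(A) Schedule C activity — not satisfied.
(B) has storefront — fails.
So (iii) is not satisfied (F AND F).
(c): F OR F OR F → false.
So (2) is not satisfied (T AND T AND F).
Overall = F OR F = false.
Exception (≥ 12 yrs in jurisdiction) — not satisfied.
Result: main false OR exception false → false.

No — not exempt.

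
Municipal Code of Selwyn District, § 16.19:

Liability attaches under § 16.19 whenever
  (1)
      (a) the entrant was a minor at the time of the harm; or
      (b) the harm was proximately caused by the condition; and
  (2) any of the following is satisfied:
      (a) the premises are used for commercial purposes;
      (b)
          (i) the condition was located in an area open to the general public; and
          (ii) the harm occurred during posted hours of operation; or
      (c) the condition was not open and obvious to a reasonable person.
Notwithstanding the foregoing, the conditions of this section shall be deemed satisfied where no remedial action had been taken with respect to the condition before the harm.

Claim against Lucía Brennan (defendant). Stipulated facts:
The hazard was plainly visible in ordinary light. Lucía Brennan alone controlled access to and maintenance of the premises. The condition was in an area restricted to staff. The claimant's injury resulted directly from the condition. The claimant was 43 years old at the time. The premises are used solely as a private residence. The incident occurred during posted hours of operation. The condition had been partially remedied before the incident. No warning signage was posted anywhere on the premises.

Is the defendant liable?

No — not liable.

(a) entrant a minor — not met.
(b) proximate cause — holds.
So (1) is satisfied (F OR T).
(a) commercial use — not satisfied.
(i) public area — not met.
(ii) during posted hours — holds.
(b): F AND T → false.
(c) not open/obvious — fails.
(2): F OR F OR F → false.
Overall: T AND F → false.
Exception (no remedial action) — not satisfied.
Result: main false OR exception false → false.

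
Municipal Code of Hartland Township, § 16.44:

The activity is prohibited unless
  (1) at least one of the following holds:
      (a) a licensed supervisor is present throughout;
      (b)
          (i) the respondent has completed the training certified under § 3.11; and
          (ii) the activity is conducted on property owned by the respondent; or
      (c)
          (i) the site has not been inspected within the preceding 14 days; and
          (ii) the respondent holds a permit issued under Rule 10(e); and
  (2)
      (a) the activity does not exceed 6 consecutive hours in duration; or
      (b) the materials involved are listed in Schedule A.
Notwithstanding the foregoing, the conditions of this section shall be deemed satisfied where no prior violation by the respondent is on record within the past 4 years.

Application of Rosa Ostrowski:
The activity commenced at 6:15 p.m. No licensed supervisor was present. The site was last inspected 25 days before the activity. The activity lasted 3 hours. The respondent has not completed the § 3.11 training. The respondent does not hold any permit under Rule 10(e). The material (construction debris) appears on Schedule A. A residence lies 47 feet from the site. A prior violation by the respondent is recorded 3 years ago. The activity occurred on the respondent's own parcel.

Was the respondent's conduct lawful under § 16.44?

(a) supervisor present — fails.
(i) training certified — fails.
(ii) own property — satisfied.
(b): F AND T → false.
(i) not (site inspected) — holds.
(ii) holds permit — not met.
So (c) is not satisfied (T AND F).
So (1) is not satisfied (F OR F OR F).
(a) ≤ 6 hrs duration — met.
(b) Schedule A material — met.
(2): T OR T → true.
Overall: F AND T → false.
Exception (no prior violation) — not satisfied.
Result: main false OR exception false → false.

No — unlawful.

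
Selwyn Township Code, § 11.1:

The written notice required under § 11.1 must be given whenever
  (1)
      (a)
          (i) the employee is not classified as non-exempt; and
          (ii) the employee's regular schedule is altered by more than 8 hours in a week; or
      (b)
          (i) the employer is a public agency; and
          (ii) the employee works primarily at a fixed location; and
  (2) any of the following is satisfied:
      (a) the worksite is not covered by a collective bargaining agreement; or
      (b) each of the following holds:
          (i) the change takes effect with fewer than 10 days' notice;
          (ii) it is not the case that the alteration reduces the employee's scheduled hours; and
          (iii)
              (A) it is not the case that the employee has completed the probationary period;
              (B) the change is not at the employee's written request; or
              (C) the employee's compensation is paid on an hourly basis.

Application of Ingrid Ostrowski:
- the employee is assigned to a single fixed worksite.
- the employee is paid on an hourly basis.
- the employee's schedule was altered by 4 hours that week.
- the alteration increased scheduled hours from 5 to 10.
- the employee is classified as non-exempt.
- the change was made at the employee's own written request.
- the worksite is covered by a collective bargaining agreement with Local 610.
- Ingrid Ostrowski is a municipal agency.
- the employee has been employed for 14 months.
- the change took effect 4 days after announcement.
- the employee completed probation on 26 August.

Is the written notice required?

(i) not (non-exempt) — not met.
(ii) schedule shift > 8h — fails.
(a) = F AND F = false.
(i) public agency — satisfied.
(ii) fixed location — holds.
(b) = T AND T = true.
(1): F OR T → true.
(a) no CBA — fails.
(i) < 10 days' notice — met.
(ii) not (hours reduced) — holds.
(A) not (past probation) — not satisfied.
(B) not employee-requested — fails.
(C) hourly-paid — satisfied.
(iii): F OR F OR T → true.
So (b) is satisfied (T AND T AND T).
(2) = F OR T = true.
Overall = T AND T = true.

Yes — required.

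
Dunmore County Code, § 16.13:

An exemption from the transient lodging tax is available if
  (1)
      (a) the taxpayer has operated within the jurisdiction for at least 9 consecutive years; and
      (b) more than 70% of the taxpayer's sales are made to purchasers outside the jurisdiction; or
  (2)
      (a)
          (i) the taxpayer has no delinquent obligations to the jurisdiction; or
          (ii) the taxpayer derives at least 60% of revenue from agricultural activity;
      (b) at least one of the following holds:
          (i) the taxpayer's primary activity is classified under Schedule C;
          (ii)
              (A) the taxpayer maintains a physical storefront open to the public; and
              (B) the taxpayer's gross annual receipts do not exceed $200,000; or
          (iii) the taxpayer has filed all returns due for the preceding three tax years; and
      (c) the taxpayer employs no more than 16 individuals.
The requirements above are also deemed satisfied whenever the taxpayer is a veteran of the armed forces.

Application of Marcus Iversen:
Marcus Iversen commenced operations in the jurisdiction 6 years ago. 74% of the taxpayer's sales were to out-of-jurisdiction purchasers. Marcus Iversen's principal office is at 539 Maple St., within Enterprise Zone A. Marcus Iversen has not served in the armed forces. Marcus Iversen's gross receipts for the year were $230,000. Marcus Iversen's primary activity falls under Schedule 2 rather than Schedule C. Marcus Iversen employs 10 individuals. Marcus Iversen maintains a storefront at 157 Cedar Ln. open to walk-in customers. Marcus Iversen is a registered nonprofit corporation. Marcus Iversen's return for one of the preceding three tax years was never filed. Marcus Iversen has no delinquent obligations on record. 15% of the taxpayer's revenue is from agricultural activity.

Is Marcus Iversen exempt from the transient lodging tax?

(a) ≥ 9 yrs in jurisdiction — not satisfied.
(b) >70% out-of-jur. sales — holds.
So (1) is not satisfied (F AND T).
(i) no delinquency — met.
(ii) ≥60% agricultural — not met.
(a) = T OR F = true.
(i) Schedule C activity — fails.
(A) has storefront — met.
(B) receipts ≤ $200,000 — not met.
(ii) = T AND F = false.
(iii) returns current — not satisfied.
(b) = F OR F OR F = false.
(c) ≤ 16 employees — holds.
(2) = T AND F AND T = false.
So Overall is not satisfied (F OR F).
Exception (veteran) — not satisfied.
Result: main false OR exception false → false.

No — not exempt.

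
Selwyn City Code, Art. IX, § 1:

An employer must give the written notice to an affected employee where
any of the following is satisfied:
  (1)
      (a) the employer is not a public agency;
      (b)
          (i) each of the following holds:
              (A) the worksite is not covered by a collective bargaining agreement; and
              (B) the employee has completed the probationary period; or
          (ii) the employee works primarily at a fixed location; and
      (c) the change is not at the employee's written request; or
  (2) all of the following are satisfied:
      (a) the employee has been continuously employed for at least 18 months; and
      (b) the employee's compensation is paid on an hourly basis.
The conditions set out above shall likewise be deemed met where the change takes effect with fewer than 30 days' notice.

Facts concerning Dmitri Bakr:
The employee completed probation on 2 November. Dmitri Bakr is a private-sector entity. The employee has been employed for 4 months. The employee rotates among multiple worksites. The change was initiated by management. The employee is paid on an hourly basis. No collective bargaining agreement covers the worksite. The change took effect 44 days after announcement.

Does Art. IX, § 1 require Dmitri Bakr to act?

(a) not (public agency) — holds.
(A) no CBA — holds.
(B) past probation — holds.
(i) = T AND T = true.
(ii) fixed location — fails.
(b): T OR F → true.
(c) not employee-requested — met.
(1): T AND T AND T → true.
(a) tenure ≥ 18 mo. — fails.
(b) hourly-paid — holds.
(2): F AND T → false.
So Overall is satisfied (T OR F).
Exception (< 30 days' notice) — not satisfied.
Result: main true OR exception false → true.

Yes — required.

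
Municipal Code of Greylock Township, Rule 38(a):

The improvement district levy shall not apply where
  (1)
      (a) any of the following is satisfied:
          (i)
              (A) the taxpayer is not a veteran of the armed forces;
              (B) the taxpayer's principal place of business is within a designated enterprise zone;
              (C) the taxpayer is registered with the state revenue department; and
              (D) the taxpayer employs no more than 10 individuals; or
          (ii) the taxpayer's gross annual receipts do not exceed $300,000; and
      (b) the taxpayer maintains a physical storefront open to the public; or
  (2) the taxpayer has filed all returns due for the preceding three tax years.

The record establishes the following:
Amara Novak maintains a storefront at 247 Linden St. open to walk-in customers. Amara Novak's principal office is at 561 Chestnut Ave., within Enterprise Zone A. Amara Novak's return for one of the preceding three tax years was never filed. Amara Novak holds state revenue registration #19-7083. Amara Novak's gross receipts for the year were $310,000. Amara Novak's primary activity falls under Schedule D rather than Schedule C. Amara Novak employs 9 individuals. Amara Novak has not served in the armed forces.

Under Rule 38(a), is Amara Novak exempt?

(A) not (veteran) — met.
(B) in enterprise zone — met.
(C) state-registered — holds.
(D) ≤ 10 employees — met.
So (i) is satisfied (T AND T AND T AND T).
(ii) receipts ≤ $300,000 — not met.
(a) = T OR F = true.
(b) has storefront — met.
(1): T AND T → true.
(2) returns current — not met.
Overall: T OR F → true.

Yes — exempt.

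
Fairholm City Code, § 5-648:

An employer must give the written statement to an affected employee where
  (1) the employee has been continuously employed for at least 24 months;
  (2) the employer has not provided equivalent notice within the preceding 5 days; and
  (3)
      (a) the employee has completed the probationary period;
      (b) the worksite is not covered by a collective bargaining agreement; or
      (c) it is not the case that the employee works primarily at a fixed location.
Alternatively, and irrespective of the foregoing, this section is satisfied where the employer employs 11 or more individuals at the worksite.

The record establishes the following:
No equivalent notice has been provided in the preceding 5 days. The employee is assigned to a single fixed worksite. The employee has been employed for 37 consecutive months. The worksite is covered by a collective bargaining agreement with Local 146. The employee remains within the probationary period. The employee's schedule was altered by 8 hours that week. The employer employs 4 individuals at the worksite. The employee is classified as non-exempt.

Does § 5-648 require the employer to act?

(1) tenure ≥ 24 mo. — holds.
(2) no recent notice — met.
(a) past probation — not met.
(b) no CBA — not satisfied.
(c) not (fixed location) — not met.
(3): F OR F OR F → false.
Overall: T AND T AND F → false.
Exception (≥ 11 at site) — not satisfied.
Result: main false OR exception false → false.

No — not required.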